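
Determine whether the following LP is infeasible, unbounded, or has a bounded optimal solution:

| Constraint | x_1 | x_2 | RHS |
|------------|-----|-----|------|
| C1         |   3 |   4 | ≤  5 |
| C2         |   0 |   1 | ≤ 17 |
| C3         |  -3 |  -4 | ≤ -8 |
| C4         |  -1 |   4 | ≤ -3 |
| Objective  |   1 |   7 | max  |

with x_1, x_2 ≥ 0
C1 requires 3x_1 + 4x_2 ≤ 5, while C3 (-3x_1 - 4x_2 ≤ -8) is equivalent to 3x_1 + 4x_2 ≥ 8. Together they would need 8 ≤ 3x_1 + 4x_2 ≤ 5, which is impossible since 8 > 5. No point satisfies all constraints.

Infeasible — the constraint set is empty.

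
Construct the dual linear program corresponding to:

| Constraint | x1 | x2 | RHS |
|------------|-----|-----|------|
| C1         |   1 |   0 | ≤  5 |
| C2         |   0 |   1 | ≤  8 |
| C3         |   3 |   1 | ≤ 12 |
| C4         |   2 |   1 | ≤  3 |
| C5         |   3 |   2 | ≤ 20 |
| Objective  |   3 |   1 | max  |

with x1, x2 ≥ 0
Minimize: z = 5y1 + 8y2 + 12y3 + 3y4 + 20y5

Subject to:
  C1: -y1 - 3y3 - 2y4 - 3y5 ≤ -3
  C2: -y2 - y3 - y4 - 2y5 ≤ -1
  y1, y2, y3, y4, y5 ≥ 0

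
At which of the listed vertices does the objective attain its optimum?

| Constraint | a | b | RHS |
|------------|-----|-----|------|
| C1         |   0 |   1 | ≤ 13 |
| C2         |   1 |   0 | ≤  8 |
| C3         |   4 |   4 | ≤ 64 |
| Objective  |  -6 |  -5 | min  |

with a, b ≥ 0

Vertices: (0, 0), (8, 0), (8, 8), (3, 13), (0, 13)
(8, 8) with z = -88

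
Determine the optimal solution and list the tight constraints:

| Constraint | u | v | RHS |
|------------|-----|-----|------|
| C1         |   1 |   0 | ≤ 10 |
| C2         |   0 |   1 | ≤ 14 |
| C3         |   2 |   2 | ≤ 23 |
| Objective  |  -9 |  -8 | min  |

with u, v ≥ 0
Optimal: u = 10, v = 1.5
Slack at optimum:
  C1: slack = 0 (binding)
  C2: slack = 12.5
  C3: slack = 0 (binding)
  u ≥ 0: u = 10
  v ≥ 0: v = 1.5
Binding constraints: C1, C3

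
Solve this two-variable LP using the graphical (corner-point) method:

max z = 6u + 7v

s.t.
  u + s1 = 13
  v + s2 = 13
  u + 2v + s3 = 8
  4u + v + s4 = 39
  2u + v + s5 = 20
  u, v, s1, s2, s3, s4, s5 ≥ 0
u = 8, v = 0, z = 48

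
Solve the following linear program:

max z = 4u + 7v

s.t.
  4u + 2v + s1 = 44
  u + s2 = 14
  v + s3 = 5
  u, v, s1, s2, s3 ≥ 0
Each vertex is the intersection of two constraint boundaries that also satisfies all remaining constraints:
  u = 0 and v = 0 → (0, 0)
  4u + 2v = 44 and v = 0 → (11, 0)
  4u + 2v = 44 and v = 5 → (8.5, 5)
  v = 5 and u = 0 → (0, 5)

Evaluating z = 4u + 7v at each vertex:
  (0, 0): z = 0
  (11, 0): z = 44
  (8.5, 5): z = 69
  (0, 5): z = 35

The maximum is at (8.5, 5) with z = 69.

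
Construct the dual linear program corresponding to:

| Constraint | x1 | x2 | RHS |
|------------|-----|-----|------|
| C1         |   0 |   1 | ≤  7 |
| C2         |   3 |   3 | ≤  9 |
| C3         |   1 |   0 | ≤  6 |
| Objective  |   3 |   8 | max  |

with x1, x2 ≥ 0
Minimize: z = 7y1 + 9y2 + 6y3

Subject to:
  C1: -3y2 - y3 ≤ -3
  C2: -y1 - 3y2 ≤ -8
  y1, y2, y3 ≥ 0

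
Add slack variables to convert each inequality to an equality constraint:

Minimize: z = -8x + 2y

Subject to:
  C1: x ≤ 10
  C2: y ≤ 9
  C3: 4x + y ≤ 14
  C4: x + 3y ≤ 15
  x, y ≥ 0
min z = -8x + 2y

s.t.
  x + s1 = 10
  y + s2 = 9
  4x + y + s3 = 14
  x + 3y + s4 = 15
  x, y, s1, s2, s3, s4 ≥ 0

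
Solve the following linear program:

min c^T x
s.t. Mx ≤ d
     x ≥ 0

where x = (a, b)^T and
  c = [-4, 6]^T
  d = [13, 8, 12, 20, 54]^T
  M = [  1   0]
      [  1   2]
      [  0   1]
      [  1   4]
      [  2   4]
Each vertex is the intersection of two constraint boundaries that also satisfies all remaining constraints:
  a = 0 and b = 0 → (0, 0)
  a + 2b = 8 and b = 0 → (8, 0)
  a + 2b = 8 and a = 0 → (0, 4)

Evaluating z = -4a + 6b at each vertex:
  (0, 0): z = 0
  (8, 0): z = -32
  (0, 4): z = 24

The minimum is at (8, 0) with z = -32.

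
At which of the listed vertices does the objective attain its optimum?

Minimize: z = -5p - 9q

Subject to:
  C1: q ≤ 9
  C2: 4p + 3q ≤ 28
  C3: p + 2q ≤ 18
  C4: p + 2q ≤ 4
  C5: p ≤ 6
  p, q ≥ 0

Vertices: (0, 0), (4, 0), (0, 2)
Evaluating z = -5p - 9q at each vertex:
  (0, 0): z = 0
  (4, 0): z = -20
  (0, 2): z = -18

The smallest value is z = -20, attained at (4, 0).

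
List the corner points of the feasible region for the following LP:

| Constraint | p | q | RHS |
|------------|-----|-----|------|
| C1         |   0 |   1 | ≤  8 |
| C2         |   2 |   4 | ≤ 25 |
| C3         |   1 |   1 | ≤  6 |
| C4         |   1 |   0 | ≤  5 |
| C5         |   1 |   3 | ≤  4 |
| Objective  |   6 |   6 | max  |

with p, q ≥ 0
Each vertex is the intersection of two constraint boundaries that also satisfies all remaining constraints:
  p = 0 and q = 0 → (0, 0)
  p + 3q = 4 and q = 0 → (4, 0)
  p + 3q = 4 and p = 0 → (0, 1.333)

Vertices: (0, 0), (4, 0), (0, 1.333)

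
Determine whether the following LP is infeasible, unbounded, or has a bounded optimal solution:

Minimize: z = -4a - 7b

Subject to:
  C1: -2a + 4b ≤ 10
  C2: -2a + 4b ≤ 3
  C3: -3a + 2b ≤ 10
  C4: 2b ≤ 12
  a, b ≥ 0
Feasible point: (0, 0) satisfies every constraint, so the LP is feasible.
Direction d = (1, 0): for each constraint row a, a·d ≤ 0 —
  (-2)(1) + (4)(0) = -2 ≤ 0
  (-2)(1) + (4)(0) = -2 ≤ 0
  (-3)(1) + (2)(0) = -3 ≤ 0
  (0)(1) + (2)(0) = 0 ≤ 0
and d ≥ 0, so (0, 0) + t·d stays feasible for every t ≥ 0. Along this ray z = -4a - 7b changes by -4 per unit t, so z → −∞.

Unbounded: there is a feasible ray along which z → −∞.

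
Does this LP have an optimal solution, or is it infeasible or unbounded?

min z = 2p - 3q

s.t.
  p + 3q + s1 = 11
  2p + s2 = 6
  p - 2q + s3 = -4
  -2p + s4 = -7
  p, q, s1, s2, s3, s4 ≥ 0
The row 2p + s2 = 6 with s2 ≥ 0 requires 2p ≤ 6, while the row -2p + s4 = -7 with s4 ≥ 0 is equivalent to 2p ≥ 7. Together they would need 7 ≤ 2p ≤ 6, which is impossible since 7 > 6. No point satisfies all constraints.

Infeasible: no point satisfies all constraints simultaneously.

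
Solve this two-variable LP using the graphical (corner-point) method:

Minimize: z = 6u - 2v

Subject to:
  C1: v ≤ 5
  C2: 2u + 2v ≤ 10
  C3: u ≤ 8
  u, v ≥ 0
Each vertex is the intersection of two constraint boundaries that also satisfies all remaining constraints:
  u = 0 and v = 0 → (0, 0)
  2u + 2v = 10 and v = 0 → (5, 0)
  v = 5 and 2u + 2v = 10 → (0, 5)

Evaluating z = 6u - 2v at each vertex:
  (0, 0): z = 0
  (5, 0): z = 30
  (0, 5): z = -10

The minimum is at (0, 5) with z = -10.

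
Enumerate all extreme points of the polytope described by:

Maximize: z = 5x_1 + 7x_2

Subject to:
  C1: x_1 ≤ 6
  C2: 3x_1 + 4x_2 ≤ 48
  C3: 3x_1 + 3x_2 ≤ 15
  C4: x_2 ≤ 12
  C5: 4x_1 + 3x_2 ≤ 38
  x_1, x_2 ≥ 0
Each vertex is the intersection of two constraint boundaries that also satisfies all remaining constraints:
  x_1 = 0 and x_2 = 0 → (0, 0)
  3x_1 + 3x_2 = 15 and x_2 = 0 → (5, 0)
  3x_1 + 3x_2 = 15 and x_1 = 0 → (0, 5)

Vertices: (0, 0), (5, 0), (0, 5)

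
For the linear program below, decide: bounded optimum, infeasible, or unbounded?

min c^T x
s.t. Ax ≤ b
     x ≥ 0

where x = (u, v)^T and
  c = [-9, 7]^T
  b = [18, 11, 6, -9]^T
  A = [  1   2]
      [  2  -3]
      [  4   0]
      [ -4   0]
One constraint requires 4u ≤ 6, while the constraint -4u ≤ -9 is equivalent to 4u ≥ 9. Together they would need 9 ≤ 4u ≤ 6, which is impossible since 9 > 6. No point satisfies all constraints.

Infeasible — the constraint set is empty.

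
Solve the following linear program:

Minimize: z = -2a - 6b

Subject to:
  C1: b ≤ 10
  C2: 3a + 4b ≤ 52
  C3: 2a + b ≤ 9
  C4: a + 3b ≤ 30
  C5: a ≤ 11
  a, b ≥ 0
a = 0, b = 9, z = -54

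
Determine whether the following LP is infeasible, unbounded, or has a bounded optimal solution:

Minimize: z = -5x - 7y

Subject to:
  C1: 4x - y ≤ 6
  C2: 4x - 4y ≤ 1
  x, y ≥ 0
Feasible point: (0, 0) satisfies every constraint, so the LP is feasible.
Direction d = (0, 1): for each constraint row a, a·d ≤ 0 —
  (4)(0) + (-1)(1) = -1 ≤ 0
  (4)(0) + (-4)(1) = -4 ≤ 0
and d ≥ 0, so (0, 0) + t·d stays feasible for every t ≥ 0. Along this ray z = -5x - 7y changes by -7 per unit t, so z → −∞.

Unbounded: there is a feasible ray along which z → −∞.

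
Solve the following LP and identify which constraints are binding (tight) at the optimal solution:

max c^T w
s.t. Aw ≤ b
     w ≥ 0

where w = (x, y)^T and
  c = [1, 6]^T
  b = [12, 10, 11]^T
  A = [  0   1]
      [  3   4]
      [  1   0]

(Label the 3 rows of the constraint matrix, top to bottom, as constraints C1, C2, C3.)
Optimal: x = 0, y = 2.5
Slack at optimum:
  C1: slack = 9.5
  C2: slack = 0 (binding)
  C3: slack = 11
  x ≥ 0: x = 0 (binding)
  y ≥ 0: y = 2.5
Binding constraints: C2, x ≥ 0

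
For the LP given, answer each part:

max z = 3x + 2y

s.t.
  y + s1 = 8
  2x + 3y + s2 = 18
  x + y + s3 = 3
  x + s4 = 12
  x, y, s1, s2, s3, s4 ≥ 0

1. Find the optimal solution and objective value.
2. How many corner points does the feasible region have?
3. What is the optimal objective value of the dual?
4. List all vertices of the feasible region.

1. x = 3, y = 0, z = 9
2. 3
3. 9 (by strong duality, equal to the primal optimum)
4. (0, 0), (3, 0), (0, 3)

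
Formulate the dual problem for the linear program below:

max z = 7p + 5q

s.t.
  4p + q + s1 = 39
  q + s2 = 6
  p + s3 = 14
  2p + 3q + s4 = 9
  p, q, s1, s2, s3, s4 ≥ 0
Minimize: z = 39y1 + 6y2 + 14y3 + 9y4

Subject to:
  C1: -4y1 - y3 - 2y4 ≤ -7
  C2: -y1 - y2 - 3y4 ≤ -5
  y1, y2, y3, y4 ≥ 0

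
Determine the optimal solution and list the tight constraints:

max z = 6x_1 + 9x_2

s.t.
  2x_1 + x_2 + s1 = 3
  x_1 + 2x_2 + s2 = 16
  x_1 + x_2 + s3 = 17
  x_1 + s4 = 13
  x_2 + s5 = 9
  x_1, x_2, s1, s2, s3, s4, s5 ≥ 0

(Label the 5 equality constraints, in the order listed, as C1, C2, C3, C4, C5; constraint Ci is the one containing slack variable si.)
Optimal: x_1 = 0, x_2 = 3
Slack at optimum:
  C1: slack = 0 (binding)
  C2: slack = 10
  C3: slack = 14
  C4: slack = 13
  C5: slack = 6
  x_1 ≥ 0: x_1 = 0 (binding)
  x_2 ≥ 0: x_2 = 3
Binding constraints: C1, x_1 ≥ 0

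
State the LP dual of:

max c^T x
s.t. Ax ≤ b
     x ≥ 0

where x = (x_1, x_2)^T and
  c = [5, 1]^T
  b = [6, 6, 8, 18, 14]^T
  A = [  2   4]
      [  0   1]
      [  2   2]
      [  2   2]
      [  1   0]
Minimize: z = 6y1 + 6y2 + 8y3 + 18y4 + 14y5

Subject to:
  C1: -2y1 - 2y3 - 2y4 - y5 ≤ -5
  C2: -4y1 - y2 - 2y3 - 2y4 ≤ -1
  y1, y2, y3, y4, y5 ≥ 0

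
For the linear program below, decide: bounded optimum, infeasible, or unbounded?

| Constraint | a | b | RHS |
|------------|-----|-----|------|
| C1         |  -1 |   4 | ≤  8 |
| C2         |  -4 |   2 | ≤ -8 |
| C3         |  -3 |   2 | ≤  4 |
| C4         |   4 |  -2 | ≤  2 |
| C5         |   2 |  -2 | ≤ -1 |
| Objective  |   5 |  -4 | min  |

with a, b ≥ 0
C4 requires 4a - 2b ≤ 2, while C2 (-4a + 2b ≤ -8) is equivalent to 4a - 2b ≥ 8. Together they would need 8 ≤ 4a - 2b ≤ 2, which is impossible since 8 > 2. No point satisfies all constraints.

Infeasible: no point satisfies all constraints simultaneously.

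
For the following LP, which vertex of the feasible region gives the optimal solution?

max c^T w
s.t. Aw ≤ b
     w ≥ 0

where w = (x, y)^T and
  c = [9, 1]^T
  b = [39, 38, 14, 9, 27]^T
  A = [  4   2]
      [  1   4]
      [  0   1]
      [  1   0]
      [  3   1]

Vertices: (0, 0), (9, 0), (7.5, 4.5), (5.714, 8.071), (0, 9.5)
Evaluating z = 9x + y at each vertex:
  (0, 0): z = 0
  (9, 0): z = 81
  (7.5, 4.5): z = 72
  (5.714, 8.071): z = 59.5
  (0, 9.5): z = 9.5

The largest value is z = 81, attained at (9, 0).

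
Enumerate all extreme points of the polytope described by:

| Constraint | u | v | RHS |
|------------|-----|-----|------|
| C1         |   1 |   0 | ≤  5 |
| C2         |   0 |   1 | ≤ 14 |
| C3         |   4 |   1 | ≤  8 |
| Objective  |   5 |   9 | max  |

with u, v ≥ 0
Each vertex is the intersection of two constraint boundaries that also satisfies all remaining constraints:
  u = 0 and v = 0 → (0, 0)
  4u + v = 8 and v = 0 → (2, 0)
  4u + v = 8 and u = 0 → (0, 8)

Vertices: (0, 0), (2, 0), (0, 8)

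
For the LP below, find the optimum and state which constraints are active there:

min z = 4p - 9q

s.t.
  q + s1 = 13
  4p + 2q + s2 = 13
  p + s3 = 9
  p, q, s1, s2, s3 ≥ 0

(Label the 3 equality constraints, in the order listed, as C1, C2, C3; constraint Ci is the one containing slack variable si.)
Optimal: p = 0, q = 6.5
Slack at optimum:
  C1: slack = 6.5
  C2: slack = 0 (binding)
  C3: slack = 9
  p ≥ 0: p = 0 (binding)
  q ≥ 0: q = 6.5
Binding constraints: C2, p ≥ 0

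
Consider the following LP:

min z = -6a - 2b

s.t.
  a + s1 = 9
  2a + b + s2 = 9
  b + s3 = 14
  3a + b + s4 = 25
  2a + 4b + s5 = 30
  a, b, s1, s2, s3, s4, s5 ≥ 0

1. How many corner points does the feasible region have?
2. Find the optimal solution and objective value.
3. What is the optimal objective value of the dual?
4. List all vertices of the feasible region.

1. 4
2. a = 4.5, b = 0, z = -27
3. -27 (by strong duality, equal to the primal optimum)
4. (0, 0), (4.5, 0), (1, 7), (0, 7.5)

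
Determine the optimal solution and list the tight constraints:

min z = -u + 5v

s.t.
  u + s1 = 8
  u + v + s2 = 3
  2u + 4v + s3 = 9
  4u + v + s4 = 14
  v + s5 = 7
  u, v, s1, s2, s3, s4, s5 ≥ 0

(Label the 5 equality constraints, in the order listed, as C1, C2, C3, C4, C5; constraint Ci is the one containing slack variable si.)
Optimal: u = 3, v = 0
Slack at optimum:
  C1: slack = 5
  C2: slack = 0 (binding)
  C3: slack = 3
  C4: slack = 2
  C5: slack = 7
  u ≥ 0: u = 3
  v ≥ 0: v = 0 (binding)
Binding constraints: C2, v ≥ 0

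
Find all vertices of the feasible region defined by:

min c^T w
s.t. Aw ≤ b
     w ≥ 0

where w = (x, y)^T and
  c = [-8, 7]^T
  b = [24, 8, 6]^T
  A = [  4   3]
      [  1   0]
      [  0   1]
Each vertex is the intersection of two constraint boundaries that also satisfies all remaining constraints:
  x = 0 and y = 0 → (0, 0)
  4x + 3y = 24 and y = 0 → (6, 0)
  4x + 3y = 24 and y = 6 → (1.5, 6)
  y = 6 and x = 0 → (0, 6)

Vertices: (0, 0), (6, 0), (1.5, 6), (0, 6)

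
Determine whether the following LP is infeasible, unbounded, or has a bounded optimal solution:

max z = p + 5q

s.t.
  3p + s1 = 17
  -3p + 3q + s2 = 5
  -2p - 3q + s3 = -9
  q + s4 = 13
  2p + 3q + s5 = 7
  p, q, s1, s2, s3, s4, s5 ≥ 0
The row 2p + 3q + s5 = 7 with s5 ≥ 0 requires 2p + 3q ≤ 7, while the row -2p - 3q + s3 = -9 with s3 ≥ 0 is equivalent to 2p + 3q ≥ 9. Together they would need 9 ≤ 2p + 3q ≤ 7, which is impossible since 9 > 7. No point satisfies all constraints.

Infeasible — the constraint set is empty.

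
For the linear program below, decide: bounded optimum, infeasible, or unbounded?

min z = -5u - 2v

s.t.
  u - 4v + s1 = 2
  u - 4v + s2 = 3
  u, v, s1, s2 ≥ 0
Feasible point: (0, 0) satisfies every constraint, so the LP is feasible.
Direction d = (0, 1): for each constraint row a, a·d ≤ 0 —
  (1)(0) + (-4)(1) = -4 ≤ 0
  (1)(0) + (-4)(1) = -4 ≤ 0
and d ≥ 0, so (0, 0) + t·d stays feasible for every t ≥ 0. Along this ray z = -5u - 2v changes by -2 per unit t, so z → −∞.

Unbounded: there is a feasible ray along which z → −∞.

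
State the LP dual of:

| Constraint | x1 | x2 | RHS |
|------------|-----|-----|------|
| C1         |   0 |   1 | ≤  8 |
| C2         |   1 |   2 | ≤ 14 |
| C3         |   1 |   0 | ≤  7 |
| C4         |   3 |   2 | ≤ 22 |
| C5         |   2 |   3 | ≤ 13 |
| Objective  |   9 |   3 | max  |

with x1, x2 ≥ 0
Minimize: z = 8y1 + 14y2 + 7y3 + 22y4 + 13y5

Subject to:
  C1: -y2 - y3 - 3y4 - 2y5 ≤ -9
  C2: -y1 - 2y2 - 2y4 - 3y5 ≤ -3
  y1, y2, y3, y4, y5 ≥ 0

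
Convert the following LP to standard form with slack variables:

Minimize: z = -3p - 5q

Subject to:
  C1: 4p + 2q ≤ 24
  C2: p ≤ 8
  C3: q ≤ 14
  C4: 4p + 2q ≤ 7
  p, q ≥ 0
min z = -3p - 5q

s.t.
  4p + 2q + s1 = 24
  p + s2 = 8
  q + s3 = 14
  4p + 2q + s4 = 7
  p, q, s1, s2, s3, s4 ≥ 0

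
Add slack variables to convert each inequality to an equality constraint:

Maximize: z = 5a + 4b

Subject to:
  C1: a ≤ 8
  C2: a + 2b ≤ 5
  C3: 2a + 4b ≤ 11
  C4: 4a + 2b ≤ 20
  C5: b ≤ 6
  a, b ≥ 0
max z = 5a + 4b

s.t.
  a + s1 = 8
  a + 2b + s2 = 5
  2a + 4b + s3 = 11
  4a + 2b + s4 = 20
  b + s5 = 6
  a, b, s1, s2, s3, s4, s5 ≥ 0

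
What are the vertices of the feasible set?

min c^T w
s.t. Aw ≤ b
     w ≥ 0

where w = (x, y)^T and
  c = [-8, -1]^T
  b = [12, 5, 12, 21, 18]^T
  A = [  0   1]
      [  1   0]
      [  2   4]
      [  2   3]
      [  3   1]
Each vertex is the intersection of two constraint boundaries that also satisfies all remaining constraints:
  x = 0 and y = 0 → (0, 0)
  x = 5 and y = 0 → (5, 0)
  x = 5 and 2x + 4y = 12 → (5, 0.5)
  2x + 4y = 12 and x = 0 → (0, 3)

Vertices: (0, 0), (5, 0), (5, 0.5), (0, 3)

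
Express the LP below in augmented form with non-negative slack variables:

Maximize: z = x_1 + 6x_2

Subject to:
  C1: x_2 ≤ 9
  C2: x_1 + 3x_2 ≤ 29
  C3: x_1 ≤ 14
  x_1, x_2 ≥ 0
max z = x_1 + 6x_2

s.t.
  x_2 + s1 = 9
  x_1 + 3x_2 + s2 = 29
  x_1 + s3 = 14
  x_1, x_2, s1, s2, s3 ≥ 0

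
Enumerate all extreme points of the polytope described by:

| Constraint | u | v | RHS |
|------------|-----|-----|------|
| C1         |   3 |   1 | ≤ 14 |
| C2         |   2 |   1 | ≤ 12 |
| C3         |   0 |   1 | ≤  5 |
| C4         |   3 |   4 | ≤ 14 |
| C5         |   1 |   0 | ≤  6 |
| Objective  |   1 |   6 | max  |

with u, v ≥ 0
Each vertex is the intersection of two constraint boundaries that also satisfies all remaining constraints:
  u = 0 and v = 0 → (0, 0)
  3u + v = 14 and 3u + 4v = 14 → (4.667, 0)
  3u + 4v = 14 and u = 0 → (0, 3.5)

Vertices: (0, 0), (4.667, 0), (0, 3.5)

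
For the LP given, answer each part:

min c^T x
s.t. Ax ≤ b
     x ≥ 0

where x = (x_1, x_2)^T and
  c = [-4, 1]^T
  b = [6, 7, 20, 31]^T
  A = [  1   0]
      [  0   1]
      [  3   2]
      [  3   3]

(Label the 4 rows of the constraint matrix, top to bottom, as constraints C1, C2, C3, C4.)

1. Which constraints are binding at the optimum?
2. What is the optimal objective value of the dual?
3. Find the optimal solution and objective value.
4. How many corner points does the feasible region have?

1. C1, x_2 ≥ 0
2. -24 (by strong duality, equal to the primal optimum)
3. x_1 = 6, x_2 = 0, z = -24
4. 5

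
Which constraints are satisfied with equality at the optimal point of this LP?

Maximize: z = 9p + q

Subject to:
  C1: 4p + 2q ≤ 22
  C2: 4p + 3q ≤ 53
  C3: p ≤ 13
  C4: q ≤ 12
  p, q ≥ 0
Optimal: p = 5.5, q = 0
Slack at optimum:
  C1: slack = 0 (binding)
  C2: slack = 31
  C3: slack = 7.5
  C4: slack = 12
  p ≥ 0: p = 5.5
  q ≥ 0: q = 0 (binding)
Binding constraints: C1, q ≥ 0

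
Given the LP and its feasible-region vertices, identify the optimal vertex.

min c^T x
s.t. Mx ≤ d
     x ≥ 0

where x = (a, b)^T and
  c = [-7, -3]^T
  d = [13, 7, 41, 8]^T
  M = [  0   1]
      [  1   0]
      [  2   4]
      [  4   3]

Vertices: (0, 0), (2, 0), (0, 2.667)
Evaluating z = -7a - 3b at each vertex:
  (0, 0): z = 0
  (2, 0): z = -14
  (0, 2.667): z = -8

The smallest value is z = -14, attained at (2, 0).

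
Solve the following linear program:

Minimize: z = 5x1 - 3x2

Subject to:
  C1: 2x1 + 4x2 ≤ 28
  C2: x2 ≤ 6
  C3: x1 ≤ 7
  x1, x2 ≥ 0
Each vertex is the intersection of two constraint boundaries that also satisfies all remaining constraints:
  x1 = 0 and x2 = 0 → (0, 0)
  x1 = 7 and x2 = 0 → (7, 0)
  2x1 + 4x2 = 28 and x1 = 7 → (7, 3.5)
  2x1 + 4x2 = 28 and x2 = 6 → (2, 6)
  x2 = 6 and x1 = 0 → (0, 6)

Evaluating z = 5x1 - 3x2 at each vertex:
  (0, 0): z = 0
  (7, 0): z = 35
  (7, 3.5): z = 24.5
  (2, 6): z = -8
  (0, 6): z = -18

The minimum is at (0, 6) with z = -18.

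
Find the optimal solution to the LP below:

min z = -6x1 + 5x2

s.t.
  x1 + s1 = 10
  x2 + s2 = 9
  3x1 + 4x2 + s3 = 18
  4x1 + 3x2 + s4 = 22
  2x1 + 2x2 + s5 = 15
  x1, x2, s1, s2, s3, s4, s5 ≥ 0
x1 = 5.5, x2 = 0, z = -33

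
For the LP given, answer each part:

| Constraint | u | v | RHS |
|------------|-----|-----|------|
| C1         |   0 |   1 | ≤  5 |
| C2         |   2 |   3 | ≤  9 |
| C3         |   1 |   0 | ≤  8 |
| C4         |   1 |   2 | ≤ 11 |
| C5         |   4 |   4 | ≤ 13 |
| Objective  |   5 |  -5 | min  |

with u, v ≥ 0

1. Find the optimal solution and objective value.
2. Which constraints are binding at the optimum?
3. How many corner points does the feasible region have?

1. u = 0, v = 3, z = -15
2. C2, u ≥ 0
3. 4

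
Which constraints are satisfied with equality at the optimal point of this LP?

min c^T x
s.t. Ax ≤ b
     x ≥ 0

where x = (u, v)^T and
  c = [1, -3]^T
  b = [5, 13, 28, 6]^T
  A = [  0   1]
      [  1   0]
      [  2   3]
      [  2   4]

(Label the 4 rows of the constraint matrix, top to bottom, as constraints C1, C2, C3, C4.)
Optimal: u = 0, v = 1.5
Binding: C4, u ≥ 0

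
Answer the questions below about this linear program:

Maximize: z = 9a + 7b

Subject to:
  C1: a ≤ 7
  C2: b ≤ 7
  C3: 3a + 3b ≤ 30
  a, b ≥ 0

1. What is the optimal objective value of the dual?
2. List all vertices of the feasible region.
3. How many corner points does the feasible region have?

1. 84 (by strong duality, equal to the primal optimum)
2. (0, 0), (7, 0), (7, 3), (3, 7), (0, 7)
3. 5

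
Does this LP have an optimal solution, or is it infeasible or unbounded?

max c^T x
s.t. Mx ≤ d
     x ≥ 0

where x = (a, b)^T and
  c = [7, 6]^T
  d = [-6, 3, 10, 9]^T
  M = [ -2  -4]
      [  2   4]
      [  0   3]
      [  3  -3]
One constraint requires 2a + 4b ≤ 3, while the constraint -2a - 4b ≤ -6 is equivalent to 2a + 4b ≥ 6. Together they would need 6 ≤ 2a + 4b ≤ 3, which is impossible since 6 > 3. No point satisfies all constraints.

Infeasible: no point satisfies all constraints simultaneously.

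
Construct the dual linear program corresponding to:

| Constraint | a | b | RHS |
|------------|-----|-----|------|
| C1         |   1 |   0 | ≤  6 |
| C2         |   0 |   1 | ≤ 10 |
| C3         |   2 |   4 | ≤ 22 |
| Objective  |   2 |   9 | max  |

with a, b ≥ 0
Minimize: z = 6y1 + 10y2 + 22y3

Subject to:
  C1: -y1 - 2y3 ≤ -2
  C2: -y2 - 4y3 ≤ -9
  y1, y2, y3 ≥ 0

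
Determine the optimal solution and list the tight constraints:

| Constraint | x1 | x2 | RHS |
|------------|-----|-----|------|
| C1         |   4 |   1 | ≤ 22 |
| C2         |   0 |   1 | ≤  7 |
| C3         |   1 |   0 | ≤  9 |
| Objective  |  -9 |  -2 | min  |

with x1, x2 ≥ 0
Optimal: x1 = 5.5, x2 = 0
Slack at optimum:
  C1: slack = 0 (binding)
  C2: slack = 7
  C3: slack = 3.5
  x1 ≥ 0: x1 = 5.5
  x2 ≥ 0: x2 = 0 (binding)
Binding constraints: C1, x2 ≥ 0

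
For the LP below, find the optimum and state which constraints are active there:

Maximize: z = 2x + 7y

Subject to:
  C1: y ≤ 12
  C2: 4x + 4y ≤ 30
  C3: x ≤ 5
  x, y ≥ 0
Optimal: x = 0, y = 7.5
Slack at optimum:
  C1: slack = 4.5
  C2: slack = 0 (binding)
  C3: slack = 5
  x ≥ 0: x = 0 (binding)
  y ≥ 0: y = 7.5
Binding constraints: C2, x ≥ 0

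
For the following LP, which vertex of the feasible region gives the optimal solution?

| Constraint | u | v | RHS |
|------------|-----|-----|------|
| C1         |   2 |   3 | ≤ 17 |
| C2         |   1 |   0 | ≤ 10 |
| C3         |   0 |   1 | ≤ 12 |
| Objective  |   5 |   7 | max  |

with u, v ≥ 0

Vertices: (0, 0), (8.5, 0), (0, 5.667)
(8.5, 0) with z = 42.5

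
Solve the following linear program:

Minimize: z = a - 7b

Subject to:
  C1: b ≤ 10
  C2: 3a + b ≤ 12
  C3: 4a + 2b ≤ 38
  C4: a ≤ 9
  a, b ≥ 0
Each vertex is the intersection of two constraint boundaries that also satisfies all remaining constraints:
  a = 0 and b = 0 → (0, 0)
  3a + b = 12 and b = 0 → (4, 0)
  b = 10 and 3a + b = 12 → (0.6667, 10)
  b = 10 and a = 0 → (0, 10)

Evaluating z = a - 7b at each vertex:
  (0, 0): z = 0
  (4, 0): z = 4
  (0.6667, 10): z = -69.33
  (0, 10): z = -70

The minimum is at (0, 10) with z = -70.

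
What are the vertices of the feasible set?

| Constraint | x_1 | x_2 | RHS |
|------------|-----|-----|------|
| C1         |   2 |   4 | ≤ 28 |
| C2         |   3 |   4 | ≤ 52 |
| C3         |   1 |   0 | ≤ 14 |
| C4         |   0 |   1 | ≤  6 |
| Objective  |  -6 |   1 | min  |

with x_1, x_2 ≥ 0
Each vertex is the intersection of two constraint boundaries that also satisfies all remaining constraints:
  x_1 = 0 and x_2 = 0 → (0, 0)
  2x_1 + 4x_2 = 28 and x_1 = 14 → (14, 0)
  2x_1 + 4x_2 = 28 and x_2 = 6 → (2, 6)
  x_2 = 6 and x_1 = 0 → (0, 6)

Vertices: (0, 0), (14, 0), (2, 6), (0, 6)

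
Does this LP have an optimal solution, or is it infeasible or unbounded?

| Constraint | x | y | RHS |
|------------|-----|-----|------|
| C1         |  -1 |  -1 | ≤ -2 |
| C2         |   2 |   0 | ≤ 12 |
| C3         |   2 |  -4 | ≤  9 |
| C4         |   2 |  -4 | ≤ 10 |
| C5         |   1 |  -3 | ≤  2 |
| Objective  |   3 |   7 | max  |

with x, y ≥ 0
Feasible point: (0, 2) satisfies every constraint, so the LP is feasible.
Direction d = (0, 1): for each constraint row a, a·d ≤ 0 —
  (-1)(0) + (-1)(1) = -1 ≤ 0
  (2)(0) + (0)(1) = 0 ≤ 0
  (2)(0) + (-4)(1) = -4 ≤ 0
  (2)(0) + (-4)(1) = -4 ≤ 0
  (1)(0) + (-3)(1) = -3 ≤ 0
and d ≥ 0, so (0, 2) + t·d stays feasible for every t ≥ 0. Along this ray z = 3x + 7y changes by 7 per unit t, so z → +∞.

The LP is unbounded; z can be made arbitrarily large.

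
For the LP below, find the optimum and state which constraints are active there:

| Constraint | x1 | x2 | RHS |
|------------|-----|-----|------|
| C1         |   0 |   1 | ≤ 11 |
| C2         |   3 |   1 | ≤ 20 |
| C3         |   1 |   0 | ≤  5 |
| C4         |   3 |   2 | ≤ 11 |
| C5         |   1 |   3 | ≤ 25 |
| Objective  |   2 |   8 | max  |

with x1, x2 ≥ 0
Optimal: x1 = 0, x2 = 5.5
Slack at optimum:
  C1: slack = 5.5
  C2: slack = 14.5
  C3: slack = 5
  C4: slack = 0 (binding)
  C5: slack = 8.5
  x1 ≥ 0: x1 = 0 (binding)
  x2 ≥ 0: x2 = 5.5
Binding constraints: C4, x1 ≥ 0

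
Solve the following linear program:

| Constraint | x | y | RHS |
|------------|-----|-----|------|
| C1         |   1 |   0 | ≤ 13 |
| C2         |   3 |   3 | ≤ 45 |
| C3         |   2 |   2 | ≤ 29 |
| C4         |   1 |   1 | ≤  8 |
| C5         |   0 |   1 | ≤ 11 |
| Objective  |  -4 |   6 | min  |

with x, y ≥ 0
x = 8, y = 0, z = -32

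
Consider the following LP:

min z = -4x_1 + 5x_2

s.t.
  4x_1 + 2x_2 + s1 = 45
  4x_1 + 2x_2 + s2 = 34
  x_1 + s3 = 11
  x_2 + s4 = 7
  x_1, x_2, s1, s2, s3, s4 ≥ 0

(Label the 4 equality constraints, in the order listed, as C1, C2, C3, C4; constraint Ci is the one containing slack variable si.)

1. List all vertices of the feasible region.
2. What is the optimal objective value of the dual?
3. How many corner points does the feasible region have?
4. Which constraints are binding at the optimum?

1. (0, 0), (8.5, 0), (5, 7), (0, 7)
2. -34 (by strong duality, equal to the primal optimum)
3. 4
4. C2, x_2 ≥ 0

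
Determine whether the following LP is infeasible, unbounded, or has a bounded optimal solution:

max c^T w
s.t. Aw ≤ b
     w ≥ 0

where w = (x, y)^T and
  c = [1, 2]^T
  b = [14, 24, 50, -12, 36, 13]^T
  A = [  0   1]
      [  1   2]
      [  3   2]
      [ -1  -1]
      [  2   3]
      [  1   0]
The point (0, 12) satisfies every constraint, so the LP is feasible; the constraints give x ≤ 13 and y ≤ 14, which with x, y ≥ 0 keep the feasible region inside a bounded box. A feasible, bounded LP attains a finite optimum at a vertex.

Evaluating z = x + 2y at each vertex:
  (12, 0): z = 12
  (13, 0): z = 13
  (13, 3.333): z = 19.67
  (0, 12): z = 24

Feasible with finite optimum z* = 24 at (0, 12).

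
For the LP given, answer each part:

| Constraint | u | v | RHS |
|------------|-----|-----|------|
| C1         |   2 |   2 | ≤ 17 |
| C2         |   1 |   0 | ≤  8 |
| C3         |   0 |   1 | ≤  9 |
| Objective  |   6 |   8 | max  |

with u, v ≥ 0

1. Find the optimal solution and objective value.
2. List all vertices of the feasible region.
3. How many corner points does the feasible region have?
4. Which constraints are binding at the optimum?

1. u = 0, v = 8.5, z = 68
2. (0, 0), (8, 0), (8, 0.5), (0, 8.5)
3. 4
4. C1, u ≥ 0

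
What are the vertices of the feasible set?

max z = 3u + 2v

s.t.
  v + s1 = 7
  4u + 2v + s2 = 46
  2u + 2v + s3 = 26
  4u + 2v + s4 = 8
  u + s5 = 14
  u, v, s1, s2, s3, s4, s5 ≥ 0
Each vertex is the intersection of two constraint boundaries that also satisfies all remaining constraints:
  u = 0 and v = 0 → (0, 0)
  4u + 2v = 8 and v = 0 → (2, 0)
  4u + 2v = 8 and u = 0 → (0, 4)

Vertices: (0, 0), (2, 0), (0, 4)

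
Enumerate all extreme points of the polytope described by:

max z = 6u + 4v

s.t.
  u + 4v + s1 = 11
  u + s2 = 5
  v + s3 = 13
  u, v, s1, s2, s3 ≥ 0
Each vertex is the intersection of two constraint boundaries that also satisfies all remaining constraints:
  u = 0 and v = 0 → (0, 0)
  u = 5 and v = 0 → (5, 0)
  u + 4v = 11 and u = 5 → (5, 1.5)
  u + 4v = 11 and u = 0 → (0, 2.75)

Vertices: (0, 0), (5, 0), (5, 1.5), (0, 2.75)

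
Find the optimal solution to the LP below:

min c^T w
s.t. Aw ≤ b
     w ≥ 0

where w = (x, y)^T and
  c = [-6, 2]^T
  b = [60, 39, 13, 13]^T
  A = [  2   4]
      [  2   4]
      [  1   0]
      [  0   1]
Each vertex is the intersection of two constraint boundaries that also satisfies all remaining constraints:
  x = 0 and y = 0 → (0, 0)
  x = 13 and y = 0 → (13, 0)
  2x + 4y = 39 and x = 13 → (13, 3.25)
  2x + 4y = 39 and x = 0 → (0, 9.75)

Evaluating z = -6x + 2y at each vertex:
  (0, 0): z = 0
  (13, 0): z = -78
  (13, 3.25): z = -71.5
  (0, 9.75): z = 19.5

The minimum is at (13, 0) with z = -78.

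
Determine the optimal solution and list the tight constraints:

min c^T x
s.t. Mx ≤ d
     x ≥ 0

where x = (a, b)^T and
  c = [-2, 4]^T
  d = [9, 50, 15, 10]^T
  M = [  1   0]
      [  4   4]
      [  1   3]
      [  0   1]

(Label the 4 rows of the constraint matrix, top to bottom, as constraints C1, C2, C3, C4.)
Optimal: a = 9, b = 0
Binding: C1, b ≥ 0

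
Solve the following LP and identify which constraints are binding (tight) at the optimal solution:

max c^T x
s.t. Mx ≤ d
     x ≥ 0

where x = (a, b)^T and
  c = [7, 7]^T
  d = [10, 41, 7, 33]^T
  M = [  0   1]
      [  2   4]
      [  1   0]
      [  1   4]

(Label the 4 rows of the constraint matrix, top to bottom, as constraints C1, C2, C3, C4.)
Optimal: a = 7, b = 6.5
Binding: C3, C4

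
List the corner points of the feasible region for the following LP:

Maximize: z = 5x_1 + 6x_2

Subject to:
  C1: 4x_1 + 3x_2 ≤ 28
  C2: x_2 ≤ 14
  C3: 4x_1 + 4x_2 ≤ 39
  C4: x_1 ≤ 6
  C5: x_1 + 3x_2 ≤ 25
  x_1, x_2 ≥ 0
Each vertex is the intersection of two constraint boundaries that also satisfies all remaining constraints:
  x_1 = 0 and x_2 = 0 → (0, 0)
  x_1 = 6 and x_2 = 0 → (6, 0)
  4x_1 + 3x_2 = 28 and x_1 = 6 → (6, 1.333)
  4x_1 + 3x_2 = 28 and x_1 + 3x_2 = 25 → (1, 8)
  x_1 + 3x_2 = 25 and x_1 = 0 → (0, 8.333)

Vertices: (0, 0), (6, 0), (6, 1.333), (1, 8), (0, 8.333)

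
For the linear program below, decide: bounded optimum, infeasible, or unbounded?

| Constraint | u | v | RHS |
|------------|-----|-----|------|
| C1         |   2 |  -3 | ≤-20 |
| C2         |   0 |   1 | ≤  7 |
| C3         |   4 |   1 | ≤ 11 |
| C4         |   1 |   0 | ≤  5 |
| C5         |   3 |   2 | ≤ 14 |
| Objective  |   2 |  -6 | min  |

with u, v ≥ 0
The point (0, 7) satisfies every constraint, so the LP is feasible; the constraints give u ≤ 5 and v ≤ 7, which with u, v ≥ 0 keep the feasible region inside a bounded box. A feasible, bounded LP attains a finite optimum at a vertex.

Evaluating z = 2u - 6v at each vertex:
  (0, 6.667): z = -40
  (0.1538, 6.769): z = -40.31
  (0, 7): z = -42

The LP has an optimal solution: (0, 7) with z = -42.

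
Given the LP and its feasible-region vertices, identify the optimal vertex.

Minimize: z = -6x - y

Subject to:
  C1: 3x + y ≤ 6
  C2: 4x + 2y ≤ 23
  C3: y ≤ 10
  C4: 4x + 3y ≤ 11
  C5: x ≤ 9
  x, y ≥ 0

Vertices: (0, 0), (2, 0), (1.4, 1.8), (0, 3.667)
(2, 0) with z = -12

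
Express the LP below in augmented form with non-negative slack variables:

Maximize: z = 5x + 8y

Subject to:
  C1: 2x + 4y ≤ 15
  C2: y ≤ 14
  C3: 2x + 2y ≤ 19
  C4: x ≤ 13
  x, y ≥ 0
max z = 5x + 8y

s.t.
  2x + 4y + s1 = 15
  y + s2 = 14
  2x + 2y + s3 = 19
  x + s4 = 13
  x, y, s1, s2, s3, s4 ≥ 0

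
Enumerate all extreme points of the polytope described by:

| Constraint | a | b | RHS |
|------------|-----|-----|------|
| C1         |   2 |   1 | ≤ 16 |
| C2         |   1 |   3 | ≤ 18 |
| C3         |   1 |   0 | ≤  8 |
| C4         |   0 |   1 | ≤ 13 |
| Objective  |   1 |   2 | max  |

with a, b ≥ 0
Each vertex is the intersection of two constraint boundaries that also satisfies all remaining constraints:
  a = 0 and b = 0 → (0, 0)
  2a + b = 16 and a = 8 → (8, 0)
  2a + b = 16 and a + 3b = 18 → (6, 4)
  a + 3b = 18 and a = 0 → (0, 6)

Vertices: (0, 0), (8, 0), (6, 4), (0, 6)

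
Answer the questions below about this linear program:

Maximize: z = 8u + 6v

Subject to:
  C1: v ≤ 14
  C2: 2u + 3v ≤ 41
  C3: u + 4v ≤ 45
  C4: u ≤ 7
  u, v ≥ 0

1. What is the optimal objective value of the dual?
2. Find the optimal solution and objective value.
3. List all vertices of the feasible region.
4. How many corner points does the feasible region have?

1. 110 (by strong duality, equal to the primal optimum)
2. u = 7, v = 9, z = 110
3. (0, 0), (7, 0), (7, 9), (5.8, 9.8), (0, 11.25)
4. 5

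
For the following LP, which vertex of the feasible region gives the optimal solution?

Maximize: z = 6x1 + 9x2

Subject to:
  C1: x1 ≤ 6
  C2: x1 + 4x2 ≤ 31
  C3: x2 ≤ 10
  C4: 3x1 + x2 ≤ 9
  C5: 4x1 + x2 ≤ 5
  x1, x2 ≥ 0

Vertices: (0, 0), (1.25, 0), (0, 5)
Evaluating z = 6x1 + 9x2 at each vertex:
  (0, 0): z = 0
  (1.25, 0): z = 7.5
  (0, 5): z = 45

The largest value is z = 45, attained at (0, 5).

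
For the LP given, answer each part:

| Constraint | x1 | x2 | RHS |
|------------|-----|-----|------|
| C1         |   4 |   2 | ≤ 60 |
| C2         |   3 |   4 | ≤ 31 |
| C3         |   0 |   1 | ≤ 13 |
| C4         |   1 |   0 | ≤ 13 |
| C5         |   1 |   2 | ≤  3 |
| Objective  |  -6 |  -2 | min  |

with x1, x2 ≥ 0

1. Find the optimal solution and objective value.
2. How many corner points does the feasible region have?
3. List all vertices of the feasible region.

1. x1 = 3, x2 = 0, z = -18
2. 3
3. (0, 0), (3, 0), (0, 1.5)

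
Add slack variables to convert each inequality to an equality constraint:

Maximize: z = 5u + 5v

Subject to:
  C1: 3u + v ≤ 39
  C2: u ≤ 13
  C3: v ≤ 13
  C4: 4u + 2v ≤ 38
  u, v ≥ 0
max z = 5u + 5v

s.t.
  3u + v + s1 = 39
  u + s2 = 13
  v + s3 = 13
  4u + 2v + s4 = 38
  u, v, s1, s2, s3, s4 ≥ 0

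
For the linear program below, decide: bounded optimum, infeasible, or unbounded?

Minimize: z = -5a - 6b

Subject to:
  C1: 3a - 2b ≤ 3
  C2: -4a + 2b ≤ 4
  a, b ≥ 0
Feasible point: (0, 0) satisfies every constraint, so the LP is feasible.
Direction d = (2, 3): for each constraint row a, a·d ≤ 0 —
  (3)(2) + (-2)(3) = 0 ≤ 0
  (-4)(2) + (2)(3) = -2 ≤ 0
and d ≥ 0, so (0, 0) + t·d stays feasible for every t ≥ 0. Along this ray z = -5a - 6b changes by -28 per unit t, so z → −∞.

Unbounded — the objective can decrease without bound over the feasible region.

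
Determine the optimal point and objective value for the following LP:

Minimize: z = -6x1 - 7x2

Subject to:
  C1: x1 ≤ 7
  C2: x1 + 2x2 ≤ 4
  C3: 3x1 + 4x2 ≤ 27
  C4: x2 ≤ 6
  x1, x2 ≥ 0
Each vertex is the intersection of two constraint boundaries that also satisfies all remaining constraints:
  x1 = 0 and x2 = 0 → (0, 0)
  x1 + 2x2 = 4 and x2 = 0 → (4, 0)
  x1 + 2x2 = 4 and x1 = 0 → (0, 2)

Evaluating z = -6x1 - 7x2 at each vertex:
  (0, 0): z = 0
  (4, 0): z = -24
  (0, 2): z = -14

The minimum is at (4, 0) with z = -24.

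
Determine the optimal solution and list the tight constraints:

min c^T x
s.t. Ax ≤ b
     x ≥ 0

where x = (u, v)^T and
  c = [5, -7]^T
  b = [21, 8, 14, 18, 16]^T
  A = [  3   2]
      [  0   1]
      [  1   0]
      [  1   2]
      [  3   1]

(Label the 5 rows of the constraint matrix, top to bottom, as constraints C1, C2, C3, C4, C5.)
Optimal: u = 0, v = 8
Binding: C2, u ≥ 0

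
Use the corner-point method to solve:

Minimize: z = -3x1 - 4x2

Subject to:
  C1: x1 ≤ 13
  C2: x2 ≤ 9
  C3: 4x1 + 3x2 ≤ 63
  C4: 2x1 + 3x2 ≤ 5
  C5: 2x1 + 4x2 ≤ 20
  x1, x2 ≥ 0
Each vertex is the intersection of two constraint boundaries that also satisfies all remaining constraints:
  x1 = 0 and x2 = 0 → (0, 0)
  2x1 + 3x2 = 5 and x2 = 0 → (2.5, 0)
  2x1 + 3x2 = 5 and x1 = 0 → (0, 1.667)

Evaluating z = -3x1 - 4x2 at each vertex:
  (0, 0): z = 0
  (2.5, 0): z = -7.5
  (0, 1.667): z = -6.667

The minimum is at (2.5, 0) with z = -7.5.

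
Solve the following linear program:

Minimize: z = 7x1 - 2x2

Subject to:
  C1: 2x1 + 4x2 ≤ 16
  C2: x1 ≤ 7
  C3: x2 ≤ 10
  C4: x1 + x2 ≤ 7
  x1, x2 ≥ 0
x1 = 0, x2 = 4, z = -8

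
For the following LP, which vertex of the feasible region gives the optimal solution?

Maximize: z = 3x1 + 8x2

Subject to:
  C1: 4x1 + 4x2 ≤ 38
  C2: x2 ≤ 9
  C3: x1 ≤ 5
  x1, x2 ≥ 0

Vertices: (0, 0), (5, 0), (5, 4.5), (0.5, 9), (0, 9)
Evaluating z = 3x1 + 8x2 at each vertex:
  (0, 0): z = 0
  (5, 0): z = 15
  (5, 4.5): z = 51
  (0.5, 9): z = 73.5
  (0, 9): z = 72

The largest value is z = 73.5, attained at (0.5, 9).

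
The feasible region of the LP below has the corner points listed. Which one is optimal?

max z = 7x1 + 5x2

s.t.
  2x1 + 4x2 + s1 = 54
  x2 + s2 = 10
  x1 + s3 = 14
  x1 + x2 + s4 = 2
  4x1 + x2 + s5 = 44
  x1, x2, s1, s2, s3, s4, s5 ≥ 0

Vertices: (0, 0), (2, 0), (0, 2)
(2, 0) with z = 14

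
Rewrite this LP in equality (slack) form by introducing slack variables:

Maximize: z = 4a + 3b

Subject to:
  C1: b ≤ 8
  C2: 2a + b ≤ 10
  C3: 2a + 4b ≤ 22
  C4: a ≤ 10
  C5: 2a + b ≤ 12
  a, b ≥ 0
max z = 4a + 3b

s.t.
  b + s1 = 8
  2a + b + s2 = 10
  2a + 4b + s3 = 22
  a + s4 = 10
  2a + b + s5 = 12
  a, b, s1, s2, s3, s4, s5 ≥ 0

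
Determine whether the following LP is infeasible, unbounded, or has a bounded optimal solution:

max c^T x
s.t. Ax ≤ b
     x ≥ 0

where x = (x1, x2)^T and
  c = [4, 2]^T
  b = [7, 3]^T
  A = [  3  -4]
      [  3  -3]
Feasible point: (0, 0) satisfies every constraint, so the LP is feasible.
Direction d = (0, 1): for each constraint row a, a·d ≤ 0 —
  (3)(0) + (-4)(1) = -4 ≤ 0
  (3)(0) + (-3)(1) = -3 ≤ 0
and d ≥ 0, so (0, 0) + t·d stays feasible for every t ≥ 0. Along this ray z = 4x1 + 2x2 changes by 2 per unit t, so z → +∞.

Unbounded: there is a feasible ray along which z → +∞.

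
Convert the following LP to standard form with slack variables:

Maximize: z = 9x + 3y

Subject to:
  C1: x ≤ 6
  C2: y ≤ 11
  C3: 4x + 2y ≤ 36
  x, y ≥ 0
max z = 9x + 3y

s.t.
  x + s1 = 6
  y + s2 = 11
  4x + 2y + s3 = 36
  x, y, s1, s2, s3 ≥ 0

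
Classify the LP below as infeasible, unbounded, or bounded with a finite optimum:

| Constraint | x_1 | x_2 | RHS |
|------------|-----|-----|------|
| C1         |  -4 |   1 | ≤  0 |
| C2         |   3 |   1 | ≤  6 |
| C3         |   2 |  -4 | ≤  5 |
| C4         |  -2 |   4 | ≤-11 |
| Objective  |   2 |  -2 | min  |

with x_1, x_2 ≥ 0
C3 requires 2x_1 - 4x_2 ≤ 5, while C4 (-2x_1 + 4x_2 ≤ -11) is equivalent to 2x_1 - 4x_2 ≥ 11. Together they would need 11 ≤ 2x_1 - 4x_2 ≤ 5, which is impossible since 11 > 5. No point satisfies all constraints.

Infeasible: no point satisfies all constraints simultaneously.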